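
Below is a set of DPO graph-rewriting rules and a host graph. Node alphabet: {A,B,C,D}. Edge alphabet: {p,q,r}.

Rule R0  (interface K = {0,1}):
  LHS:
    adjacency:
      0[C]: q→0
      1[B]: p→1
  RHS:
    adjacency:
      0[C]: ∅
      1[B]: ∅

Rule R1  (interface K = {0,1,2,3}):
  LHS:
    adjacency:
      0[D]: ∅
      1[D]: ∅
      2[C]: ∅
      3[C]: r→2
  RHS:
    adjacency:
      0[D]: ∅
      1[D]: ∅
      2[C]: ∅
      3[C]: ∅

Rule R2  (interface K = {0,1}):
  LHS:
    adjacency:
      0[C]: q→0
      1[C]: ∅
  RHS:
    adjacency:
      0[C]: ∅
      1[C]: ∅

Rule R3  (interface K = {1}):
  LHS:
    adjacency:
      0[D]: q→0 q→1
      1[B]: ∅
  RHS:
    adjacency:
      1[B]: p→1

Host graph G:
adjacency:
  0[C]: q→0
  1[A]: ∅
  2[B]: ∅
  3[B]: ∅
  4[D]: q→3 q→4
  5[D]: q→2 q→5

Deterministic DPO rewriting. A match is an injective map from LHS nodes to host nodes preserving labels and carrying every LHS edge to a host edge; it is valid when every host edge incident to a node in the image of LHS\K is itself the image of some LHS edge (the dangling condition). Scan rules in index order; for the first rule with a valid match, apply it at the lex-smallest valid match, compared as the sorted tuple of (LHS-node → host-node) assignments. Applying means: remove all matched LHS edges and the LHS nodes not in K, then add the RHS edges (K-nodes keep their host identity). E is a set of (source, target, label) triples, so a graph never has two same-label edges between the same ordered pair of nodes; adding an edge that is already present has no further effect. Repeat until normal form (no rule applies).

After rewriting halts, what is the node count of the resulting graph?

initial: |V|=6 |E|=5  E = 0-q->0 4-q->3 4-q->4 5-q->2 5-q->5
step 1: apply R3 at {0↦4, 1↦3}  → |V|=5 |E|=4  E = 0-q->0 3-p->3 5-q->2 5-q->5
step 2: apply R0 at {0↦0, 1↦3}  → |V|=5 |E|=2  E = 5-q->2 5-q->5
step 3: apply R3 at {0↦5, 1↦2}  → |V|=4 |E|=1  E = 2-p->2
halt: no rule applies after step 3
NF nodes: {0:C, 1:A, 2:B, 3:B}

Answer: 4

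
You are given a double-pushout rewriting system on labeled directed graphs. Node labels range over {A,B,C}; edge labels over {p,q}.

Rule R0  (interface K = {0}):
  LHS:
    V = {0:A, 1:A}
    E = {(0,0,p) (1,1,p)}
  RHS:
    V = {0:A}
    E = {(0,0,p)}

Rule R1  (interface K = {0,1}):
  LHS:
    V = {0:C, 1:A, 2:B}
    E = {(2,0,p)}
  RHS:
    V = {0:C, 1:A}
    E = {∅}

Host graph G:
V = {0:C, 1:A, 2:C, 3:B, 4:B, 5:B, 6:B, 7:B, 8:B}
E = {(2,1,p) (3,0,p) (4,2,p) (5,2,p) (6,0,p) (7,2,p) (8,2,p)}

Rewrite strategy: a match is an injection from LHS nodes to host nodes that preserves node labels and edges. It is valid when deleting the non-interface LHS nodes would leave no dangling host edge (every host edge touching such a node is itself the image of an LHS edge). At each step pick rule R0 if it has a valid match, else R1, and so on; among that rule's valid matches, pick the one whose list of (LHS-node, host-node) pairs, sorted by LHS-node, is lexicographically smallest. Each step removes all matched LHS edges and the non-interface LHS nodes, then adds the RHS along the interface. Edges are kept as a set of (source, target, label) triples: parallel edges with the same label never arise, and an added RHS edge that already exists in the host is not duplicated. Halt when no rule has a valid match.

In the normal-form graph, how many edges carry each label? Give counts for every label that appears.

Answer: p:1

Steps:
start.  V:9 E:7  edges: 2-p->1 3-p->0 4-p->2 5-p->2 6-p->0 7-p->2 8-p->2
1. fire R1 via {0↦0, 1↦1, 2↦3}  →  V:8 E:6  edges: 2-p->1 4-p->2 5-p->2 6-p->0 7-p->2 8-p->2
2. fire R1 via {0↦0, 1↦1, 2↦6}  →  V:7 E:5  edges: 2-p->1 4-p->2 5-p->2 7-p->2 8-p->2
3. fire R1 via {0↦2, 1↦1, 2↦4}  →  V:6 E:4  edges: 2-p->1 5-p->2 7-p->2 8-p->2
4. fire R1 via {0↦2, 1↦1, 2↦5}  →  V:5 E:3  edges: 2-p->1 7-p->2 8-p->2
5. fire R1 via {0↦2, 1↦1, 2↦7}  →  V:4 E:2  edges: 2-p->1 8-p->2
6. fire R1 via {0↦2, 1↦1, 2↦8}  →  V:3 E:1  edges: 2-p->1
final graph: no rule applies after step 6
NF edges: [(2, 1, 'p')]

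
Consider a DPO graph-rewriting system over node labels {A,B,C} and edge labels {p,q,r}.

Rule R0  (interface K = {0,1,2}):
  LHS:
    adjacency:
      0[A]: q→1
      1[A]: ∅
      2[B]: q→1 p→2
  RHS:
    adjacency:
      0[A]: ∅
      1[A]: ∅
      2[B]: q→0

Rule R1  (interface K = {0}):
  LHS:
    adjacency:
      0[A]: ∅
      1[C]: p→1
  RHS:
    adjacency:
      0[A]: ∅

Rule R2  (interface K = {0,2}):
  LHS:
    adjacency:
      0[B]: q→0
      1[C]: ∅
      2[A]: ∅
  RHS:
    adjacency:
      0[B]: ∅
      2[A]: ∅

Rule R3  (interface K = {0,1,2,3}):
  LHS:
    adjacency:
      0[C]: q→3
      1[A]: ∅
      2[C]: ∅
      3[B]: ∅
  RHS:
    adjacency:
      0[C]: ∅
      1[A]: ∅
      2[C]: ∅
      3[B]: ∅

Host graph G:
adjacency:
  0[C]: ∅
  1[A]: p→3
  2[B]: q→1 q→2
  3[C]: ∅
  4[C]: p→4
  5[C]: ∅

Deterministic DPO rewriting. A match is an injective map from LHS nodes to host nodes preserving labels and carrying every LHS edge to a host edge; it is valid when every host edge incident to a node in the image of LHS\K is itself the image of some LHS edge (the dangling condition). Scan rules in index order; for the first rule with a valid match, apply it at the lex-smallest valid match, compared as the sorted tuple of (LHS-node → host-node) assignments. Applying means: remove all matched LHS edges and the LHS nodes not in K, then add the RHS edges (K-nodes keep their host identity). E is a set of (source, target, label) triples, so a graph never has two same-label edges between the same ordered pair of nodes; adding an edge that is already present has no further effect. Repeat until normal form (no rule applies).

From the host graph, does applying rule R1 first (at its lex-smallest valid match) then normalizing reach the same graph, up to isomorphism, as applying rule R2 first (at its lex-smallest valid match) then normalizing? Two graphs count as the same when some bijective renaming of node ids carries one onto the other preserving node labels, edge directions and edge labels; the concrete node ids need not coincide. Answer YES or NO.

branch R1-first: apply at {0↦1, 1↦4} → |E|=3, then 1 more step(s) → NF |V|=4 |E|=2 V={1:A, 2:B, 3:C, 5:C} E=1-p->3 2-q->1
branch R2-first: apply at {0↦2, 1↦0, 2↦1} → |E|=3, then 1 more step(s) → NF |V|=4 |E|=2 V={1:A, 2:B, 3:C, 5:C} E=1-p->3 2-q->1
graphs isomorphic (equal up to label-preserving node renaming)

Answer: YES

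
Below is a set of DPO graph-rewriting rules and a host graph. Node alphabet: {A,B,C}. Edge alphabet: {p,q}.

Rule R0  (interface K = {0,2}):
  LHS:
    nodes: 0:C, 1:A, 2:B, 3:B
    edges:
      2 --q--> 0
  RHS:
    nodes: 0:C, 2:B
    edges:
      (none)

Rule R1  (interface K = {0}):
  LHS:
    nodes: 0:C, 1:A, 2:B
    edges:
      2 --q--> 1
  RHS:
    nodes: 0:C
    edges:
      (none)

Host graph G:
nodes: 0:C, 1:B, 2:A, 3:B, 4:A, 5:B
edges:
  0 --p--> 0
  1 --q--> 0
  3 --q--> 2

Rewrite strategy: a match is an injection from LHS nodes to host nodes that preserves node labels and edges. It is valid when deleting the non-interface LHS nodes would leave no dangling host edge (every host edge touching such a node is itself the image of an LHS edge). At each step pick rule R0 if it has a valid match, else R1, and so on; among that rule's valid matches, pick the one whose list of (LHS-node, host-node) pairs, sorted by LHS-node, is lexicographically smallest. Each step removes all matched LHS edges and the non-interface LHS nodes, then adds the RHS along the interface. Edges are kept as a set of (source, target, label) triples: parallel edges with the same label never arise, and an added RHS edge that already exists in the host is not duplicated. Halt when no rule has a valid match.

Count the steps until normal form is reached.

Answer: 2

Derivation:
start.  V:6 E:3  edges: 0-p->0 1-q->0 3-q->2
1. fire R0 via {0↦0, 1↦4, 2↦1, 3↦5}  →  V:4 E:2  edges: 0-p->0 3-q->2
2. fire R1 via {0↦0, 1↦2, 2↦3}  →  V:2 E:1  edges: 0-p->0
final graph: no rule applies after step 2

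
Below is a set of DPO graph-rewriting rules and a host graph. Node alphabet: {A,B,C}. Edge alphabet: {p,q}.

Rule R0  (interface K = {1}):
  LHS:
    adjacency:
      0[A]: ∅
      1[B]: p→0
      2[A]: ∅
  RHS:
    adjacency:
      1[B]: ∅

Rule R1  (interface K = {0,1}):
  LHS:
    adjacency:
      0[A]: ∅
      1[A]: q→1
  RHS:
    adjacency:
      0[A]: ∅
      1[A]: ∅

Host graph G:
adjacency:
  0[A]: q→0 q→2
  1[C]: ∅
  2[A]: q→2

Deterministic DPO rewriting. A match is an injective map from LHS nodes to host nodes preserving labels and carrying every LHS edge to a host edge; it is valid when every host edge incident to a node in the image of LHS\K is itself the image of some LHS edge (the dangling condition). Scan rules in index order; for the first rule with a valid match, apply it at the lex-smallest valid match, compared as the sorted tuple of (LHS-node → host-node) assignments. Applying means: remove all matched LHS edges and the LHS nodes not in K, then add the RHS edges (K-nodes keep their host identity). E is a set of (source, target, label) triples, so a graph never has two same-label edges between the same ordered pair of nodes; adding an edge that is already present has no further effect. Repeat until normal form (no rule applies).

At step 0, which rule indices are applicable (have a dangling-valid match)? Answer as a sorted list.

Answer: [R1]

Steps:
R0: no valid match — LHS pattern not found
R1: 2 valid matches — {0↦0, 1↦2}, {0↦2, 1↦0}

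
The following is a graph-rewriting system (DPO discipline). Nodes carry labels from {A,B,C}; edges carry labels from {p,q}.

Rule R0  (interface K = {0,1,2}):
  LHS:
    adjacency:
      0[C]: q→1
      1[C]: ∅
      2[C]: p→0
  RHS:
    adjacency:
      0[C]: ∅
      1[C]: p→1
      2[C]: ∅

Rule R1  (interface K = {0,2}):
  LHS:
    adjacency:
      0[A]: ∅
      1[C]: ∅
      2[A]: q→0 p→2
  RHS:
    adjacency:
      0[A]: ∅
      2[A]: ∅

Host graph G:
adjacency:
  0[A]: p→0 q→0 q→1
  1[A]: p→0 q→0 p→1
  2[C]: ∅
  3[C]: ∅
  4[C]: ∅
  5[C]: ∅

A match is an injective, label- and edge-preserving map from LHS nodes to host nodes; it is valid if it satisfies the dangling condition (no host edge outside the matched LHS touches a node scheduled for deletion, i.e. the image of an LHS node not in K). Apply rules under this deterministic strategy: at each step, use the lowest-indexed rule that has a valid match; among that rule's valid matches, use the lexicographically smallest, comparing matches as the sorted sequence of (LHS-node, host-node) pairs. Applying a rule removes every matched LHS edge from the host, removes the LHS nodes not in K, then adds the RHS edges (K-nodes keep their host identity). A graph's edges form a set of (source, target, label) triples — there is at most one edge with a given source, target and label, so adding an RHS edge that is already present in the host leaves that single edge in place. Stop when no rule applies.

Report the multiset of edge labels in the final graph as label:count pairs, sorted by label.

Answer: p:1 q:1

Derivation:
[0] host  ⇒  6 nodes, 6 edges  {0-p->0 0-q->0 0-q->1 1-p->0 1-q->0 1-p->1}
[1] R1 @ {0↦0, 1↦2, 2↦1}  ⇒  5 nodes, 4 edges  {0-p->0 0-q->0 0-q->1 1-p->0}
[2] R1 @ {0↦1, 1↦3, 2↦0}  ⇒  4 nodes, 2 edges  {0-q->0 1-p->0}
final graph: no rule applies after step 2
NF edges: [(0, 0, 'q'), (1, 0, 'p')]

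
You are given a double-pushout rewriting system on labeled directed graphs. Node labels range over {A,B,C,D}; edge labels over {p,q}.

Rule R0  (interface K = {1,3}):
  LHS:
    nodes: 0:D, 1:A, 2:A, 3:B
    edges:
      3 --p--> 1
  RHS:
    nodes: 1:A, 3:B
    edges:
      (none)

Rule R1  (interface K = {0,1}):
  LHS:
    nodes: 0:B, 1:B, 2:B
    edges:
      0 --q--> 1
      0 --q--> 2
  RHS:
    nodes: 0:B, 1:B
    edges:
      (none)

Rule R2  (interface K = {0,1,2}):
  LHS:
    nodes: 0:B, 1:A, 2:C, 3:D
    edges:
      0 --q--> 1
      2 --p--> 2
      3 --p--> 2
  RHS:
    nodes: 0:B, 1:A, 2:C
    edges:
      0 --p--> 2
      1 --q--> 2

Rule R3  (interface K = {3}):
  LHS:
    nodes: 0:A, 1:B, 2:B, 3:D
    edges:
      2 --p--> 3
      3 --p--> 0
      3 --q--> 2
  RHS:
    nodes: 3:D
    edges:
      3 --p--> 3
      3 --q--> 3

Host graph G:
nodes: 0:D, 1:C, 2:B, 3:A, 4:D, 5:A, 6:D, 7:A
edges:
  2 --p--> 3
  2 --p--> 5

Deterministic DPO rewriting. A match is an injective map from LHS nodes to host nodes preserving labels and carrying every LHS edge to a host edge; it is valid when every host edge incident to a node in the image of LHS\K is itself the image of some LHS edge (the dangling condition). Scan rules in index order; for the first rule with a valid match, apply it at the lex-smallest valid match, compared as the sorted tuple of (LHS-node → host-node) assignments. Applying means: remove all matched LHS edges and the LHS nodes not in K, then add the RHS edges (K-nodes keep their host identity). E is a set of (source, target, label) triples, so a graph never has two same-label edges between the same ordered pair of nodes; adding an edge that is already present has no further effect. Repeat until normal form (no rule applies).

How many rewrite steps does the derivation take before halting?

Answer: 2

Rewrite trace:
initial: |V|=8 |E|=2  E = 2-p->3 2-p->5
step 1: apply R0 at {0↦0, 1↦3, 2↦7, 3↦2}  → |V|=6 |E|=1  E = 2-p->5
step 2: apply R0 at {0↦4, 1↦5, 2↦3, 3↦2}  → |V|=4 |E|=0  E = ∅
normal form: no rule applies after step 2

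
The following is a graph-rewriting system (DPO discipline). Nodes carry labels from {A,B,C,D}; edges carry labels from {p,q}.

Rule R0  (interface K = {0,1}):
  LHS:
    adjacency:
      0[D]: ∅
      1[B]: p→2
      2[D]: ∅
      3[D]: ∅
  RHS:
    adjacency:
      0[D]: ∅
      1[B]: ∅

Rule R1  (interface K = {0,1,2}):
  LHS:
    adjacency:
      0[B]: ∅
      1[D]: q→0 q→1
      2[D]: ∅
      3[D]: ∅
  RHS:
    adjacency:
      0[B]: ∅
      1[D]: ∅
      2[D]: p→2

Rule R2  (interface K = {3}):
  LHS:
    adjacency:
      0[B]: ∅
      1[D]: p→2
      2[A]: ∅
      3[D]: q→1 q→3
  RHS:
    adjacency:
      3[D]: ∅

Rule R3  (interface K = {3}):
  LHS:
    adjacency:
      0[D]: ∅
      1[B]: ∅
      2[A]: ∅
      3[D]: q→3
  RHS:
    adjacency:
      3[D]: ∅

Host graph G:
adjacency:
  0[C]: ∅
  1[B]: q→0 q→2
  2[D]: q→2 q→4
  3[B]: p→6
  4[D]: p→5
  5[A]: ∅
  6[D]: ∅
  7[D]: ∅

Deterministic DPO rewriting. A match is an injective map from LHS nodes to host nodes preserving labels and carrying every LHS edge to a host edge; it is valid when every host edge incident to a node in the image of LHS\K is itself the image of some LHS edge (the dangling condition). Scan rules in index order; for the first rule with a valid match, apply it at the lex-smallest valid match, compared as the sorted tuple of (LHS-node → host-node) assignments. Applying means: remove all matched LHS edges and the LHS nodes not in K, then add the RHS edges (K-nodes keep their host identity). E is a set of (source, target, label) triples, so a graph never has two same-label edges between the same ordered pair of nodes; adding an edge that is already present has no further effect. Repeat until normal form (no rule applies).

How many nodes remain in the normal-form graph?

start.  V:8 E:6  edges: 1-q->0 1-q->2 2-q->2 2-q->4 3-p->6 4-p->5
1. fire R0 via {0↦2, 1↦3, 2↦6, 3↦7}  →  V:6 E:5  edges: 1-q->0 1-q->2 2-q->2 2-q->4 4-p->5
2. fire R2 via {0↦3, 1↦4, 2↦5, 3↦2}  →  V:3 E:2  edges: 1-q->0 1-q->2
final graph: no rule applies after step 2
NF nodes: {0:C, 1:B, 2:D}

Answer: 3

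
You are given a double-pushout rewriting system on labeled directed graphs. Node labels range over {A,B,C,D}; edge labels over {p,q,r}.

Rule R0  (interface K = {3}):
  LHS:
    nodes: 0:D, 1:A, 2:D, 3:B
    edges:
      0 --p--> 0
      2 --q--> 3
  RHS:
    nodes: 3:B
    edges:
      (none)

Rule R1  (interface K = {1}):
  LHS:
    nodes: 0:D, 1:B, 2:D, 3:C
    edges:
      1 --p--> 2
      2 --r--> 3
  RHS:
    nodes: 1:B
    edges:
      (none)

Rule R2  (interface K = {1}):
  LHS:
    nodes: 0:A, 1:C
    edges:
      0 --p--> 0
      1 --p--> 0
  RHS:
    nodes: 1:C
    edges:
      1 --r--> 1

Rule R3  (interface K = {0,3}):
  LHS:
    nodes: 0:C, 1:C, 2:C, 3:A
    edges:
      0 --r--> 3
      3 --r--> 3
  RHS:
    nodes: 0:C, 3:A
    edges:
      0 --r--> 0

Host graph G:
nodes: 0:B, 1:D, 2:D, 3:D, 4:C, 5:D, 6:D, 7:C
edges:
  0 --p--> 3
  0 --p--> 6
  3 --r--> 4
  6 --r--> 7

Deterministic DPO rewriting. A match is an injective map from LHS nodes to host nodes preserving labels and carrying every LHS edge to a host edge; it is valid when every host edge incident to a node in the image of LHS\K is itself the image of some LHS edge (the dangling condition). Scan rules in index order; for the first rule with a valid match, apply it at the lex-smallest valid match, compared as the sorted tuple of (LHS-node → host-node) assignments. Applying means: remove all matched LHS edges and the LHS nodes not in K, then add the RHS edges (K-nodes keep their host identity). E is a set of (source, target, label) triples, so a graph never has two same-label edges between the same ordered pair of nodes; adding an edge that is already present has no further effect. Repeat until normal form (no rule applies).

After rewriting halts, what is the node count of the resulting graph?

Answer: 2

Rewrite trace:
[0] host  ⇒  8 nodes, 4 edges  {0-p->3 0-p->6 3-r->4 6-r->7}
[1] R1 @ {0↦1, 1↦0, 2↦3, 3↦4}  ⇒  5 nodes, 2 edges  {0-p->6 6-r->7}
[2] R1 @ {0↦2, 1↦0, 2↦6, 3↦7}  ⇒  2 nodes, 0 edges  {∅}
halt: no rule applies after step 2
NF nodes: {0:B, 5:D}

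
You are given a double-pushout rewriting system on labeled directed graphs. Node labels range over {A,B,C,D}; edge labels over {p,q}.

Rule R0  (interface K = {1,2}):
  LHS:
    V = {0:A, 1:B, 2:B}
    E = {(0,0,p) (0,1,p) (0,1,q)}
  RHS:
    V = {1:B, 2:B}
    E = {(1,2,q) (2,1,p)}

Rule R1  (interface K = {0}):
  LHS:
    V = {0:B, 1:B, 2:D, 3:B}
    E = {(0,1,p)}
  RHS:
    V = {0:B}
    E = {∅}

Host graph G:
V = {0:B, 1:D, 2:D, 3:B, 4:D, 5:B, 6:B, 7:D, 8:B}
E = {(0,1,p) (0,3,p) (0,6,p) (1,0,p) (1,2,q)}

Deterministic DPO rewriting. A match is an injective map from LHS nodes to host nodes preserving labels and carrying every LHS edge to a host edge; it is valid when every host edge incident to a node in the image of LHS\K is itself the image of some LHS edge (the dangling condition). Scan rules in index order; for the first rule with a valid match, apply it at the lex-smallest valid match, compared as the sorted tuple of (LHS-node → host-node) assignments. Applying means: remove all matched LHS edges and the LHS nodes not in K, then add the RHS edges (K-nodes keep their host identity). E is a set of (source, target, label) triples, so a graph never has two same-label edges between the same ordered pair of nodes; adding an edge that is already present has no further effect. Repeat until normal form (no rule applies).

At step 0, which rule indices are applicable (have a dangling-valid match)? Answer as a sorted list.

R0: no valid match — LHS pattern not found
R1: 8 valid matches — {0↦0, 1↦3, 2↦4, 3↦5}, {0↦0, 1↦3, 2↦4, 3↦8}, {0↦0, 1↦3, 2↦7, 3↦5} (+5 more)

Answer: [R1]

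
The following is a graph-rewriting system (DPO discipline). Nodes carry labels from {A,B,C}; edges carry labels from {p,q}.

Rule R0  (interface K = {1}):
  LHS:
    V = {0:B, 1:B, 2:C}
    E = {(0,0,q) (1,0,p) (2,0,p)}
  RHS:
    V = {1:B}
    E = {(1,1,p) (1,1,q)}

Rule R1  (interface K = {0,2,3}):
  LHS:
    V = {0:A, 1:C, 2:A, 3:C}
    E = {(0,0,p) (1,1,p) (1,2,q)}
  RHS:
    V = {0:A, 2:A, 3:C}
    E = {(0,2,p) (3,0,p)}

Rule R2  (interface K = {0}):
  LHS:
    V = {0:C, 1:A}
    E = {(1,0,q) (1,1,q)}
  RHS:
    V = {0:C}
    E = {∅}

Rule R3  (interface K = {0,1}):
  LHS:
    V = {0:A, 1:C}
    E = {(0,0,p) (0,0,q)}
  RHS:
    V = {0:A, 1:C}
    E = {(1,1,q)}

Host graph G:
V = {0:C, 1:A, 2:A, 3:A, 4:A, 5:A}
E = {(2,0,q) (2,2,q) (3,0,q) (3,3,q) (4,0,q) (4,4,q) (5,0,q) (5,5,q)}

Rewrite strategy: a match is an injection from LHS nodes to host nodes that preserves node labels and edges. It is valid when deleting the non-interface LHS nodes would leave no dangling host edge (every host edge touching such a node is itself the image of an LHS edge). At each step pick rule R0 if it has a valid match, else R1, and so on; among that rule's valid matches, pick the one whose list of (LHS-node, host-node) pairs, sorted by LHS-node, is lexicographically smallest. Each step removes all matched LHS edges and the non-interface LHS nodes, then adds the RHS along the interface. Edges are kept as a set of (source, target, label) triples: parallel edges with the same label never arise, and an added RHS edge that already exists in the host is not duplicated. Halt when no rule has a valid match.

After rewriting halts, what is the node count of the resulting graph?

Answer: 2

Steps:
initial: |V|=6 |E|=8  E = 2-q->0 2-q->2 3-q->0 3-q->3 4-q->0 4-q->4 5-q->0 5-q->5
step 1: apply R2 at {0↦0, 1↦2}  → |V|=5 |E|=6  E = 3-q->0 3-q->3 4-q->0 4-q->4 5-q->0 5-q->5
step 2: apply R2 at {0↦0, 1↦3}  → |V|=4 |E|=4  E = 4-q->0 4-q->4 5-q->0 5-q->5
step 3: apply R2 at {0↦0, 1↦4}  → |V|=3 |E|=2  E = 5-q->0 5-q->5
step 4: apply R2 at {0↦0, 1↦5}  → |V|=2 |E|=0  E = ∅
halt: no rule applies after step 4
NF nodes: {0:C, 1:A}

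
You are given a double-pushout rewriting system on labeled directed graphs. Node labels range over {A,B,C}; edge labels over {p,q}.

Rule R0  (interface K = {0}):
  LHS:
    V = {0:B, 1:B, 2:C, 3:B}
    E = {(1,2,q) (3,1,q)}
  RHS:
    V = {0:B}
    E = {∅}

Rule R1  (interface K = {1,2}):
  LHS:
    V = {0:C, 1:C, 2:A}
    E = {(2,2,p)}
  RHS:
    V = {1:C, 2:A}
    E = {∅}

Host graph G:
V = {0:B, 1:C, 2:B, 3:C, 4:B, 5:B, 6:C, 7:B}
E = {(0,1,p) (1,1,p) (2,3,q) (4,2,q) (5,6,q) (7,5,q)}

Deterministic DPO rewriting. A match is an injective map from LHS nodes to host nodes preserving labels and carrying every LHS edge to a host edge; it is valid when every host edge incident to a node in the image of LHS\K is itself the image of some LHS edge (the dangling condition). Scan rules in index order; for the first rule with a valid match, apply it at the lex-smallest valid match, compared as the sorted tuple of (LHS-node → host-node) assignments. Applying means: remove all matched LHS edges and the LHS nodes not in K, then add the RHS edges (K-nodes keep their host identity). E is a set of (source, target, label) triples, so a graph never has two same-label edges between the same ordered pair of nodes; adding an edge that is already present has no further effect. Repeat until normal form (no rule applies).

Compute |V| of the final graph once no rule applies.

Answer: 2

Steps:
initial: |V|=8 |E|=6  E = 0-p->1 1-p->1 2-q->3 4-q->2 5-q->6 7-q->5
step 1: apply R0 at {0↦0, 1↦2, 2↦3, 3↦4}  → |V|=5 |E|=4  E = 0-p->1 1-p->1 5-q->6 7-q->5
step 2: apply R0 at {0↦0, 1↦5, 2↦6, 3↦7}  → |V|=2 |E|=2  E = 0-p->1 1-p->1
final graph: no rule applies after step 2
NF nodes: {0:B, 1:C}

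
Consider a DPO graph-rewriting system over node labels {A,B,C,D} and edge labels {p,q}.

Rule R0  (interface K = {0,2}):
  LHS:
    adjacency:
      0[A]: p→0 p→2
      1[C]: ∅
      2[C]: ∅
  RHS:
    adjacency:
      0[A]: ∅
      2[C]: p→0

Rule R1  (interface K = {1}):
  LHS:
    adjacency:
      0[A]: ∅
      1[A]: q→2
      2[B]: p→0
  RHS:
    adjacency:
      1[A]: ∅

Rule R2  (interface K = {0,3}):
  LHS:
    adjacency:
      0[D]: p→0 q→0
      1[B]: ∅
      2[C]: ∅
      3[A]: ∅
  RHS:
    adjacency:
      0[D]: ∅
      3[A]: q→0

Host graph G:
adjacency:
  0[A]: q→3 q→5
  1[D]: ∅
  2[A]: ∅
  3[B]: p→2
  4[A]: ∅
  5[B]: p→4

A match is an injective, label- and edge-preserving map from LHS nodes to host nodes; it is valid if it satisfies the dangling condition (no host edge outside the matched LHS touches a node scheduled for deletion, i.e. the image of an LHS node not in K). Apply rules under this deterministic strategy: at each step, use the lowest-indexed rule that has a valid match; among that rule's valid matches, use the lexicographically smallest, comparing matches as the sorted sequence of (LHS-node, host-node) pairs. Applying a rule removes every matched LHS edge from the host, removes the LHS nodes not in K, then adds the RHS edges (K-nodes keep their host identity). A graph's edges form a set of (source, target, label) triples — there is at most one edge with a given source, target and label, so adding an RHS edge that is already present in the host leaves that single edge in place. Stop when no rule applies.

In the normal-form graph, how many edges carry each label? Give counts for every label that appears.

[0] host  ⇒  6 nodes, 4 edges  {0-q->3 0-q->5 3-p->2 5-p->4}
[1] R1 @ {0↦2, 1↦0, 2↦3}  ⇒  4 nodes, 2 edges  {0-q->5 5-p->4}
[2] R1 @ {0↦4, 1↦0, 2↦5}  ⇒  2 nodes, 0 edges  {∅}
normal form: no rule applies after step 2
NF edges: []

Answer: (no edges)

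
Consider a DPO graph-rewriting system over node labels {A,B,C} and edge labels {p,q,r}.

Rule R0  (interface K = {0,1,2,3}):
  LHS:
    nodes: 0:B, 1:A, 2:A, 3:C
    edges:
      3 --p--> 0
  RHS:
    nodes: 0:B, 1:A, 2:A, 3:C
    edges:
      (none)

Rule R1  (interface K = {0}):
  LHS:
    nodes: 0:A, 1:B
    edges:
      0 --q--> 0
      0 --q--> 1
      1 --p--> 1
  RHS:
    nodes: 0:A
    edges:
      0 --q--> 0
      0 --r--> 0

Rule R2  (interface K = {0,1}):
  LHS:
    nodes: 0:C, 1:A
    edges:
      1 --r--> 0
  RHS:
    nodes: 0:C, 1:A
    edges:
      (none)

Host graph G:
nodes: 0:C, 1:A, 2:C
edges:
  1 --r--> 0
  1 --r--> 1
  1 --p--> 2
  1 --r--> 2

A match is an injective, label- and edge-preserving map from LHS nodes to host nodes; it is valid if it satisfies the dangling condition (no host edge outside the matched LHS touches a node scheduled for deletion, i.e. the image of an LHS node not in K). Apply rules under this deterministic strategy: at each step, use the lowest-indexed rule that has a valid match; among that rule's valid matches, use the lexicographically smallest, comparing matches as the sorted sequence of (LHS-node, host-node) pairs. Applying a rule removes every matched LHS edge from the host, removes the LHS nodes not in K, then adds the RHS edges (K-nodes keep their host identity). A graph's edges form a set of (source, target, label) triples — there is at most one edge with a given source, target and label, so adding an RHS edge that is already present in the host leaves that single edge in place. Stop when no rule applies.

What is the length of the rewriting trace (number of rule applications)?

[0] host  ⇒  3 nodes, 4 edges  {1-r->0 1-r->1 1-p->2 1-r->2}
[1] R2 @ {0↦0, 1↦1}  ⇒  3 nodes, 3 edges  {1-r->1 1-p->2 1-r->2}
[2] R2 @ {0↦2, 1↦1}  ⇒  3 nodes, 2 edges  {1-r->1 1-p->2}
final graph: no rule applies after step 2

Answer: 2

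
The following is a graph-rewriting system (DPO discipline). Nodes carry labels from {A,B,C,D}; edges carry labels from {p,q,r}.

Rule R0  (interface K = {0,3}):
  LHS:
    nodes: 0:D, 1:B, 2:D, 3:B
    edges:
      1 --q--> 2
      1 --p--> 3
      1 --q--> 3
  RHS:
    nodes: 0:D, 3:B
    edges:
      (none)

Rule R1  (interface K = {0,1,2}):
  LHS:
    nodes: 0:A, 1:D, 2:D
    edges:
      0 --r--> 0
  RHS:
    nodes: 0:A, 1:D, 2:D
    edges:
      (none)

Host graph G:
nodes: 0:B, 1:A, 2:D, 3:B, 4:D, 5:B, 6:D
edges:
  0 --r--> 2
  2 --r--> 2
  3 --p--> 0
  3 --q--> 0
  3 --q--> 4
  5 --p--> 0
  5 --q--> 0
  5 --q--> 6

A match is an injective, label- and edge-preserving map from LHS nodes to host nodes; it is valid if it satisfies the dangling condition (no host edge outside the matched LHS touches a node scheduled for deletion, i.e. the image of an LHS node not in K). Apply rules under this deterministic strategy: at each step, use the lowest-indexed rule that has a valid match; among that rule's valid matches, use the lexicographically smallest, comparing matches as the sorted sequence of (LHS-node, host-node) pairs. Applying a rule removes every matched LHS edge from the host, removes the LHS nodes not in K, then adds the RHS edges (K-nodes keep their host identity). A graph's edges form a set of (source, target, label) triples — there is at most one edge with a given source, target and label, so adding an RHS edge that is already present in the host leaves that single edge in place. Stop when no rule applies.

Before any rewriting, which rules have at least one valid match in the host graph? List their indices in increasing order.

R0: 4 valid matches — {0↦2, 1↦3, 2↦4, 3↦0}, {0↦2, 1↦5, 2↦6, 3↦0}, {0↦4, 1↦5, 2↦6, 3↦0} (+1 more)
R1: no valid match — LHS pattern not found

Answer: [R0]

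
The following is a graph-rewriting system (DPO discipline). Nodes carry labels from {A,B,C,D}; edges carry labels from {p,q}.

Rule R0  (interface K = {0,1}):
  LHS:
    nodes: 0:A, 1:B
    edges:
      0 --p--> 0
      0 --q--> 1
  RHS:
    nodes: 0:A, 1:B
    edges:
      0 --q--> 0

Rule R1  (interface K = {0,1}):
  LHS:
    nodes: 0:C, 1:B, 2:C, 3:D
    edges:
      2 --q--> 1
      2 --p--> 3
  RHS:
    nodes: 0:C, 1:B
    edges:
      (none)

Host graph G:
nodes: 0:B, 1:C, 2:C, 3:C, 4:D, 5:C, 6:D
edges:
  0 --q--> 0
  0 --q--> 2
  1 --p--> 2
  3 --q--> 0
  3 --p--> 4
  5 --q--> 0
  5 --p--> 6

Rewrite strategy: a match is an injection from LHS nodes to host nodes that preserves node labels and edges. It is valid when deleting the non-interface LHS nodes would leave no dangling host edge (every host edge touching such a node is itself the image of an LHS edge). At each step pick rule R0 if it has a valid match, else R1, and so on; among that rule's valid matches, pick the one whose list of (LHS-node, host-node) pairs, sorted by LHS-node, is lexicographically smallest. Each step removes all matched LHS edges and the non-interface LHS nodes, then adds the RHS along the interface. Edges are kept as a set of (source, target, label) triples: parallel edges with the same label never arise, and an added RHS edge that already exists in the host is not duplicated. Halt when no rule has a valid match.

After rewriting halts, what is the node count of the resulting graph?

initial: |V|=7 |E|=7  E = 0-q->0 0-q->2 1-p->2 3-q->0 3-p->4 5-q->0 5-p->6
step 1: apply R1 at {0↦1, 1↦0, 2↦3, 3↦4}  → |V|=5 |E|=5  E = 0-q->0 0-q->2 1-p->2 5-q->0 5-p->6
step 2: apply R1 at {0↦1, 1↦0, 2↦5, 3↦6}  → |V|=3 |E|=3  E = 0-q->0 0-q->2 1-p->2
final graph: no rule applies after step 2
NF nodes: {0:B, 1:C, 2:C}

Answer: 3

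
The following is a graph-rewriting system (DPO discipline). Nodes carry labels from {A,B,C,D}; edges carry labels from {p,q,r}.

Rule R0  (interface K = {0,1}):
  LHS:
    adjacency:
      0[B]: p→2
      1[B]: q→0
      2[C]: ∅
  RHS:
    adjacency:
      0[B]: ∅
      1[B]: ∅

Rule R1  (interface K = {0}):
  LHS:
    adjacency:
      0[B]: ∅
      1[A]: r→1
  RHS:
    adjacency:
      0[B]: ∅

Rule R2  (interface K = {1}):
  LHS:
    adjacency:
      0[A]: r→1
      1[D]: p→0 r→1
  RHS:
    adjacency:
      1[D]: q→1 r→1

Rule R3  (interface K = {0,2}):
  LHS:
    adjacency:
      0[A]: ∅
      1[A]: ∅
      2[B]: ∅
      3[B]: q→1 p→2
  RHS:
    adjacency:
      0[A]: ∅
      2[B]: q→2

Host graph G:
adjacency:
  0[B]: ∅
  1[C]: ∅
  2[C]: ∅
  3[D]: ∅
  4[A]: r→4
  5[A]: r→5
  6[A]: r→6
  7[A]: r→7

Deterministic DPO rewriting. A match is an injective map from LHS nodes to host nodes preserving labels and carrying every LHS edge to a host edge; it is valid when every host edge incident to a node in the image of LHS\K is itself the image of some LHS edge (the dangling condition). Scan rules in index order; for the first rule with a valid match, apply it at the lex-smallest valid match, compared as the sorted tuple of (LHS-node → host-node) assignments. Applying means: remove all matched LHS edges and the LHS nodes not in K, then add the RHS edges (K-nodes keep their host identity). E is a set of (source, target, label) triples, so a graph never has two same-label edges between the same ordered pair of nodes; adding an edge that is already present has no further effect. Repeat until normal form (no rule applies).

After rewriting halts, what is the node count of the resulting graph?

[0] host  ⇒  8 nodes, 4 edges  {4-r->4 5-r->5 6-r->6 7-r->7}
[1] R1 @ {0↦0, 1↦4}  ⇒  7 nodes, 3 edges  {5-r->5 6-r->6 7-r->7}
[2] R1 @ {0↦0, 1↦5}  ⇒  6 nodes, 2 edges  {6-r->6 7-r->7}
[3] R1 @ {0↦0, 1↦6}  ⇒  5 nodes, 1 edges  {7-r->7}
[4] R1 @ {0↦0, 1↦7}  ⇒  4 nodes, 0 edges  {∅}
final graph: no rule applies after step 4
NF nodes: {0:B, 1:C, 2:C, 3:D}

Answer: 4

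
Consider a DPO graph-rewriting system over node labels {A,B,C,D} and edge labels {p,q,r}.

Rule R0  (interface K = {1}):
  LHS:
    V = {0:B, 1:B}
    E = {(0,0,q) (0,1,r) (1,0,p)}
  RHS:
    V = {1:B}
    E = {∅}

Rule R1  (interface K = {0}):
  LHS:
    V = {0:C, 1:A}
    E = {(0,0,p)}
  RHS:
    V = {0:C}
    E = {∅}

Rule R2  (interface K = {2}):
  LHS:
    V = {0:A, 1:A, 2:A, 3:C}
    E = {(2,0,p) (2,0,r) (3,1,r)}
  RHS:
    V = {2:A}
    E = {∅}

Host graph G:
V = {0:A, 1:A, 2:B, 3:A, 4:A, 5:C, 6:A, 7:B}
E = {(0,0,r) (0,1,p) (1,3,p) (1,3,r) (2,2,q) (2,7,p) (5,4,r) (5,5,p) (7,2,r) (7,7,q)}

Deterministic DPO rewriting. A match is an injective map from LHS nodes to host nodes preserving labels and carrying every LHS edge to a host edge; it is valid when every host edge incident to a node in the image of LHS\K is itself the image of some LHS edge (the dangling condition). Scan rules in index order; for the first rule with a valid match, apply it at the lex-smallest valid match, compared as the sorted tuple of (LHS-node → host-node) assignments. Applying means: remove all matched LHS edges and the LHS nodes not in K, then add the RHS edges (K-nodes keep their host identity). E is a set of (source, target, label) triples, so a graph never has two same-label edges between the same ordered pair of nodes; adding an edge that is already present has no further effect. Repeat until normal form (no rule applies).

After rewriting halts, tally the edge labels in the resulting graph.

[0] host  ⇒  8 nodes, 10 edges  {0-r->0 0-p->1 1-p->3 1-r->3 2-q->2 2-p->7 5-r->4 5-p->5 7-r->2 7-q->7}
[1] R0 @ {0↦7, 1↦2}  ⇒  7 nodes, 7 edges  {0-r->0 0-p->1 1-p->3 1-r->3 2-q->2 5-r->4 5-p->5}
[2] R1 @ {0↦5, 1↦6}  ⇒  6 nodes, 6 edges  {0-r->0 0-p->1 1-p->3 1-r->3 2-q->2 5-r->4}
[3] R2 @ {0↦3, 1↦4, 2↦1, 3↦5}  ⇒  3 nodes, 3 edges  {0-r->0 0-p->1 2-q->2}
final graph: no rule applies after step 3
NF edges: [(0, 0, 'r'), (0, 1, 'p'), (2, 2, 'q')]

Answer: p:1 q:1 r:1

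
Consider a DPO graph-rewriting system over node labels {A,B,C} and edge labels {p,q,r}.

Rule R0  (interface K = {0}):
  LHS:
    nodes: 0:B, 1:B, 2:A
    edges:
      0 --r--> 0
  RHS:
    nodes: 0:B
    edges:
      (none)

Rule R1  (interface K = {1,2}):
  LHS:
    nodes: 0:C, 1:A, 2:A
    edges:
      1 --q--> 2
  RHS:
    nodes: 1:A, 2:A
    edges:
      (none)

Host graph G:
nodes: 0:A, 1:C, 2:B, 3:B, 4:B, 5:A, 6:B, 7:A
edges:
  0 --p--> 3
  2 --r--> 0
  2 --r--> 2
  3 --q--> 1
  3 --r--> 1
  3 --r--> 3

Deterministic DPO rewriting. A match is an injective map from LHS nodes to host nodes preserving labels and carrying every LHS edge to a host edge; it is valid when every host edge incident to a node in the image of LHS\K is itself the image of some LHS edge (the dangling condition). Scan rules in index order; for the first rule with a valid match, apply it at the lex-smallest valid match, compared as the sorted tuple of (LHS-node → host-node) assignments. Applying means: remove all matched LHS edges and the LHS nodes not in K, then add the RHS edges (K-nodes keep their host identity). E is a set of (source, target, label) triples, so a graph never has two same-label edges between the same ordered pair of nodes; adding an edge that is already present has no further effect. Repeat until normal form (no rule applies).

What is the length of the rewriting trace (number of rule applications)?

initial: |V|=8 |E|=6  E = 0-p->3 2-r->0 2-r->2 3-q->1 3-r->1 3-r->3
step 1: apply R0 at {0↦2, 1↦4, 2↦5}  → |V|=6 |E|=5  E = 0-p->3 2-r->0 3-q->1 3-r->1 3-r->3
step 2: apply R0 at {0↦3, 1↦6, 2↦7}  → |V|=4 |E|=4  E = 0-p->3 2-r->0 3-q->1 3-r->1
halt: no rule applies after step 2

Answer: 2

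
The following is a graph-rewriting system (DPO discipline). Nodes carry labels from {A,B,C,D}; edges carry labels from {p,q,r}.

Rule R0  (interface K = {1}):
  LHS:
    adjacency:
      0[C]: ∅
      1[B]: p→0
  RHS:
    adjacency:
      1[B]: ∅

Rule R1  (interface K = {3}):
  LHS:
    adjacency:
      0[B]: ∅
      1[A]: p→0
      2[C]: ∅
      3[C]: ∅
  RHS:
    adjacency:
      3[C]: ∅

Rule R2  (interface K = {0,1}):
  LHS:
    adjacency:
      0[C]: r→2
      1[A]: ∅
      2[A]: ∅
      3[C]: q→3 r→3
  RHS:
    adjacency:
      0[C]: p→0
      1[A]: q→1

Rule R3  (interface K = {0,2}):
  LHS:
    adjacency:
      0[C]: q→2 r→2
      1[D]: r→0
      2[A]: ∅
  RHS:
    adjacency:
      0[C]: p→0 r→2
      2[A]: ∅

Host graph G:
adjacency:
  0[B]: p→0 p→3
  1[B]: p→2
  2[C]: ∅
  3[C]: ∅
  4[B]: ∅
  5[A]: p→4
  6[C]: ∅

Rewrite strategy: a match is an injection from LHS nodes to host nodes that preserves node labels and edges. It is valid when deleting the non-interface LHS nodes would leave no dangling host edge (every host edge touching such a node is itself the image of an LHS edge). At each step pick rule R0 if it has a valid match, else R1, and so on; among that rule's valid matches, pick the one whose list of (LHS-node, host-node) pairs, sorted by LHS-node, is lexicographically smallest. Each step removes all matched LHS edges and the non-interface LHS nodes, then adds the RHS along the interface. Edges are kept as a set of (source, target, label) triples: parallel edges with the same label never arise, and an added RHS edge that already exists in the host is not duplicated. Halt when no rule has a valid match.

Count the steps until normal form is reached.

start.  V:7 E:4  edges: 0-p->0 0-p->3 1-p->2 5-p->4
1. fire R0 via {0↦2, 1↦1}  →  V:6 E:3  edges: 0-p->0 0-p->3 5-p->4
2. fire R0 via {0↦3, 1↦0}  →  V:5 E:2  edges: 0-p->0 5-p->4
final graph: no rule applies after step 2

Answer: 2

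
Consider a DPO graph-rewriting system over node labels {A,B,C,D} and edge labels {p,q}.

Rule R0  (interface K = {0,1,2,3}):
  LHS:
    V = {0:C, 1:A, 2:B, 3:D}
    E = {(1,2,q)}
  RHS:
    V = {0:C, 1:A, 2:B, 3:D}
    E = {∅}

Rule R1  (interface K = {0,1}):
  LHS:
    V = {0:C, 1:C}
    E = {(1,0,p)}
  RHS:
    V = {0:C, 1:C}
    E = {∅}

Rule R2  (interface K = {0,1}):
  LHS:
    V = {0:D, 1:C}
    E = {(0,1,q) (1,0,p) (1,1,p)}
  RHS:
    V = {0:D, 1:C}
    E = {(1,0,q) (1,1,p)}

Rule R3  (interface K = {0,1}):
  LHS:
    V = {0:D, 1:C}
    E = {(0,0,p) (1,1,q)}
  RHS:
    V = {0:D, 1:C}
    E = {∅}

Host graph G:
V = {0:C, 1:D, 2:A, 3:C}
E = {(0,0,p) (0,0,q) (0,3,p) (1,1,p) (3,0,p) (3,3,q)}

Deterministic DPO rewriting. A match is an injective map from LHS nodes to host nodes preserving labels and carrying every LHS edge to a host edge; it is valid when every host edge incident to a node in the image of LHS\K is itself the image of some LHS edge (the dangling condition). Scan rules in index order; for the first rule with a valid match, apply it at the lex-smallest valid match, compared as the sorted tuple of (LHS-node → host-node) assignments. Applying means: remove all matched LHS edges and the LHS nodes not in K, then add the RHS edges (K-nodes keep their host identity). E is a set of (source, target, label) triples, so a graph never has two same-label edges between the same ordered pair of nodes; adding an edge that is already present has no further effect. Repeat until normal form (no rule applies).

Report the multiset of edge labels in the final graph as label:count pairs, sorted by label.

initial: |V|=4 |E|=6  E = 0-p->0 0-q->0 0-p->3 1-p->1 3-p->0 3-q->3
step 1: apply R1 at {0↦0, 1↦3}  → |V|=4 |E|=5  E = 0-p->0 0-q->0 0-p->3 1-p->1 3-q->3
step 2: apply R1 at {0↦3, 1↦0}  → |V|=4 |E|=4  E = 0-p->0 0-q->0 1-p->1 3-q->3
step 3: apply R3 at {0↦1, 1↦0}  → |V|=4 |E|=2  E = 0-p->0 3-q->3
final graph: no rule applies after step 3
NF edges: [(0, 0, 'p'), (3, 3, 'q')]

Answer: p:1 q:1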